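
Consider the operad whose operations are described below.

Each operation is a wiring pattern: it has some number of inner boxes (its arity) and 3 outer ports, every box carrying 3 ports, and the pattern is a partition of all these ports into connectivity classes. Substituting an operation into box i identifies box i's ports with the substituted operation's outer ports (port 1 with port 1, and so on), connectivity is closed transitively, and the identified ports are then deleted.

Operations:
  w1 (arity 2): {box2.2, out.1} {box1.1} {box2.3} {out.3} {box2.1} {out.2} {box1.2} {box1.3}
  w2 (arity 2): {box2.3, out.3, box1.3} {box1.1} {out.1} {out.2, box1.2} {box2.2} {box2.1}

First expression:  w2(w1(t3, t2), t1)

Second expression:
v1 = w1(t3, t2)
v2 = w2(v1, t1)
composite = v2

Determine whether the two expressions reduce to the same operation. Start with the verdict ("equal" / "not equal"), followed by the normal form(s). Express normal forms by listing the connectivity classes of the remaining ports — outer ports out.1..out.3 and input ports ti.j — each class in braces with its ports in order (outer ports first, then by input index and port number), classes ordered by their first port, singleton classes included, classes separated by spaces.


equal; both compose to {out.1} {out.2} {out.3, t1.3} {t1.1} {t1.2} {t2.1} {t2.2} {t2.3} {t3.1} {t3.2} {t3.3}

Reducing the first expression gives {out.1} {out.2} {out.3, t1.3} {t1.1} {t1.2} {t2.1} {t2.2} {t2.3} {t3.1} {t3.2} {t3.3}
Reducing the second expression gives {out.1} {out.2} {out.3, t1.3} {t1.1} {t1.2} {t2.1} {t2.2} {t2.3} {t3.1} {t3.2} {t3.3}
Same normal form: equal.


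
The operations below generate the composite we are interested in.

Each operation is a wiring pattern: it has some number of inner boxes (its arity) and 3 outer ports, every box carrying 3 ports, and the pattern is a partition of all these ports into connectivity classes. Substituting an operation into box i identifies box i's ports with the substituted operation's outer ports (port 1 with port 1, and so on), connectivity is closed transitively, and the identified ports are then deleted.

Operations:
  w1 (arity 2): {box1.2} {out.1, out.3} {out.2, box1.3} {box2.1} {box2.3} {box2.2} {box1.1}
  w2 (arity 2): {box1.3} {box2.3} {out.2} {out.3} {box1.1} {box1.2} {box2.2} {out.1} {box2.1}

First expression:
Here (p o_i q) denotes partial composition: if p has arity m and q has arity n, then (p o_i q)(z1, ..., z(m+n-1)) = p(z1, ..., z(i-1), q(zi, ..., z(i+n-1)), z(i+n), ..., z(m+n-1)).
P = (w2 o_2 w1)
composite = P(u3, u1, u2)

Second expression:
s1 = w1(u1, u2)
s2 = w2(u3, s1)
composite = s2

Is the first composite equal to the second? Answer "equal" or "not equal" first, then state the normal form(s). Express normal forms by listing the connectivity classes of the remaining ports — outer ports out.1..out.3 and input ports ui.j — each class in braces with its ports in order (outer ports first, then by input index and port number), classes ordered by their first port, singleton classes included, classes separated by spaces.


equal; both compose to {out.1} {out.2} {out.3} {u1.1} {u1.2} {u1.3} {u2.1} {u2.2} {u2.3} {u3.1} {u3.2} {u3.3}

The first expression, normalized: {out.1} {out.2} {out.3} {u1.1} {u1.2} {u1.3} {u2.1} {u2.2} {u2.3} {u3.1} {u3.2} {u3.3}
The second expression, normalized: {out.1} {out.2} {out.3} {u1.1} {u1.2} {u1.3} {u2.1} {u2.2} {u2.3} {u3.1} {u3.2} {u3.3}
The forms coincide; equal.


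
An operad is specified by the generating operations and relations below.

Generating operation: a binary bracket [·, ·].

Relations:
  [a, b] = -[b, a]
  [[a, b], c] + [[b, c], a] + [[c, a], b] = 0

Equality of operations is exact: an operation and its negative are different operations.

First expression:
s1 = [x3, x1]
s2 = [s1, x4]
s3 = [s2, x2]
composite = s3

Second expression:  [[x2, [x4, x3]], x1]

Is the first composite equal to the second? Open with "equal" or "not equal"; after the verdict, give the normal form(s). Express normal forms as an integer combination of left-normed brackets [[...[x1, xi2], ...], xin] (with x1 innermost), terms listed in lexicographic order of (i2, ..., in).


not equal; first: -[[[x1, x3], x4], x2]; second: [[[x1, x2], x3], x4] - [[[x1, x2], x4], x3] - [[[x1, x3], x4], x2] + [[[x1, x4], x3], x2]

The first composite normalizes to -[[[x1, x3], x4], x2]
The second composite normalizes to [[[x1, x2], x3], x4] - [[[x1, x2], x4], x3] - [[[x1, x3], x4], x2] + [[[x1, x4], x3], x2]
The forms do not match — not equal.


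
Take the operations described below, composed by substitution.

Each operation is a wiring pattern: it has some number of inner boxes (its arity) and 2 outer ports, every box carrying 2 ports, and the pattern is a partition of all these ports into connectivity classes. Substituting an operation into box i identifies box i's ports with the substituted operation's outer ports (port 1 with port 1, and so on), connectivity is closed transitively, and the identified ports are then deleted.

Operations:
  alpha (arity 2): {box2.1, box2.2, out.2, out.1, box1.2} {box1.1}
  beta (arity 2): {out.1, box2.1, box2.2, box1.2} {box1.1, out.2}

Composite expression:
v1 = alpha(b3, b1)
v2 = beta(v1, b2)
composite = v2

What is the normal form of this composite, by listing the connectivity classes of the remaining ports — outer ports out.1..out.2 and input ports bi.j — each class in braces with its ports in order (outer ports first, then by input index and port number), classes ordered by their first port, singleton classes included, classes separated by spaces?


{out.1, out.2, b1.1, b1.2, b2.1, b2.2, b3.2} {b3.1}


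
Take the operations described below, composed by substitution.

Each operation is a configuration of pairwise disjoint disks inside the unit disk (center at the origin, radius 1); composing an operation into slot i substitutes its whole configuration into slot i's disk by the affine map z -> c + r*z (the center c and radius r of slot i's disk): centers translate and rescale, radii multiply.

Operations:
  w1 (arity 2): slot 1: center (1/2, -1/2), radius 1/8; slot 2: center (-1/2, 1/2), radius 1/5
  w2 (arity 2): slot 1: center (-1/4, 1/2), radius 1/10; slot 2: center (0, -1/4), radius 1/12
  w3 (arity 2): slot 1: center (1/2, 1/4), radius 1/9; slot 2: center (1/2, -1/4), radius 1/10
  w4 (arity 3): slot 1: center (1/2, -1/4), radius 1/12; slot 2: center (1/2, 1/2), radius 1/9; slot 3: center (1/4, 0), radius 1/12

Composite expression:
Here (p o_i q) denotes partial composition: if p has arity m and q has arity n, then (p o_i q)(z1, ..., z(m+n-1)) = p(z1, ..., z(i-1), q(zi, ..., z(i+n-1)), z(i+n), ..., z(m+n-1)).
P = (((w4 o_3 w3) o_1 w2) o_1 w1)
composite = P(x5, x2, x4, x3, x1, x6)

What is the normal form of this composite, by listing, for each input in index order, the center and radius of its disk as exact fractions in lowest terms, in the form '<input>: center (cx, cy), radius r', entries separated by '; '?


Follow each x-input down from w4: c' goes to c + r*c', radius to r*r'.
x5: after 3 affine steps, its disk has center (29/60, -17/80), radius 1/960
x2: after 3 affine steps, its disk has center (19/40, -49/240), radius 1/600
x4: after 2 affine steps, its disk has center (1/2, -13/48), radius 1/144
x3: after 1 affine step, its disk has center (1/2, 1/2), radius 1/9
x1: after 2 affine steps, its disk has center (7/24, 1/48), radius 1/108
x6: after 2 affine steps, its disk has center (7/24, -1/48), radius 1/120

x1: center (7/24, 1/48), radius 1/108; x2: center (19/40, -49/240), radius 1/600; x3: center (1/2, 1/2), radius 1/9; x4: center (1/2, -13/48), radius 1/144; x5: center (29/60, -17/80), radius 1/960; x6: center (7/24, -1/48), radius 1/120


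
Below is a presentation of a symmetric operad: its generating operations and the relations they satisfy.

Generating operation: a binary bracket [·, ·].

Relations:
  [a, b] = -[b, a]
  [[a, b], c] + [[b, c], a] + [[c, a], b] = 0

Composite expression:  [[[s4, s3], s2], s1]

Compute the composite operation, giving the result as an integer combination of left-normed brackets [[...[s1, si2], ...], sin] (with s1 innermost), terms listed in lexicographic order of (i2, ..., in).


Skip Jacobi rewriting: expand, keep s1-initial words, read off terms.
Composite bracket: [[[s4, s3], s2], s1]
Under [a, b] = ab - ba we get 8 signed associative words (2^3 = 8).
Only words starting with s1 matter:
  s1s2s3s4 (sign -1) contributes -[[[s1, s2], s3], s4]
  s1s2s4s3 (sign +1) contributes +[[[s1, s2], s4], s3]
  s1s3s4s2 (sign +1) contributes +[[[s1, s3], s4], s2]
  s1s4s3s2 (sign -1) contributes -[[[s1, s4], s3], s2]

-[[[s1, s2], s3], s4] + [[[s1, s2], s4], s3] + [[[s1, s3], s4], s2] - [[[s1, s4], s3], s2]


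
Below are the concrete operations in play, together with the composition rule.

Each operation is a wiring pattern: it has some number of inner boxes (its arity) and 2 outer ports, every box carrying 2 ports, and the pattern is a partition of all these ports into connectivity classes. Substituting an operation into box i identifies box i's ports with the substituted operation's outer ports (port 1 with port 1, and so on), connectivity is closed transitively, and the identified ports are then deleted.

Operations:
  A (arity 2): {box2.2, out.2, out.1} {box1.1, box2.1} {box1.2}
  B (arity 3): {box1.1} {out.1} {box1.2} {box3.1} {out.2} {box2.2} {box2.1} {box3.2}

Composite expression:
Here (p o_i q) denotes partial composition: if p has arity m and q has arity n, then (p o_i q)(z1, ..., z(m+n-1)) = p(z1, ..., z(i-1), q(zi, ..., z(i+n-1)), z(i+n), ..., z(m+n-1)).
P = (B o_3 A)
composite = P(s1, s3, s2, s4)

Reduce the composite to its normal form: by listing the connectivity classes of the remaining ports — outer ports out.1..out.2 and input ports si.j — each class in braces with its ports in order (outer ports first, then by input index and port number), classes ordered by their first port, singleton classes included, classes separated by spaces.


{out.1} {out.2} {s1.1} {s1.2} {s2.1, s4.1} {s2.2} {s3.1} {s3.2} {s4.2}


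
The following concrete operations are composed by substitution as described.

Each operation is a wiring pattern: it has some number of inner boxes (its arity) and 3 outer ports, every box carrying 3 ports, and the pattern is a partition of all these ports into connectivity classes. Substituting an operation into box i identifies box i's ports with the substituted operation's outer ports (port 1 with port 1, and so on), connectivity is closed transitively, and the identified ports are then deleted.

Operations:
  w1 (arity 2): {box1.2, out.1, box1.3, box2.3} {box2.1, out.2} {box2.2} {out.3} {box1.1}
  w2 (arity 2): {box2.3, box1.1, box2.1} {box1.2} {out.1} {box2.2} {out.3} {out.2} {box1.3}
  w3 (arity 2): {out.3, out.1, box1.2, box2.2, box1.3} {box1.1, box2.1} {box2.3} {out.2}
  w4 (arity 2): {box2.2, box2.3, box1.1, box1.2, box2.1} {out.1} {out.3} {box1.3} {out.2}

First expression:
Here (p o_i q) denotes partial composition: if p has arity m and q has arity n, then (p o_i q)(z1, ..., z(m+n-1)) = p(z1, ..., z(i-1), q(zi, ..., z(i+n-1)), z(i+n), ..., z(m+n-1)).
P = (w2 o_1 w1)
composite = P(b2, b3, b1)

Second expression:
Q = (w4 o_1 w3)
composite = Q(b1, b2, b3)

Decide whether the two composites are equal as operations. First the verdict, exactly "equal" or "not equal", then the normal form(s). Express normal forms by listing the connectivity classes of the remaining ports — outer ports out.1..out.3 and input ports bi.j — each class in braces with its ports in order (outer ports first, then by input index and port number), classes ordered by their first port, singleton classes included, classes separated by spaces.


The first expression reduces to {out.1} {out.2} {out.3} {b1.1, b1.3, b2.2, b2.3, b3.3} {b1.2} {b2.1} {b3.1} {b3.2}
The second expression reduces to {out.1} {out.2} {out.3} {b1.1, b2.1} {b1.2, b1.3, b2.2, b3.1, b3.2, b3.3} {b2.3}
The forms do not match — not equal.

not equal; the first gives {out.1} {out.2} {out.3} {b1.1, b1.3, b2.2, b2.3, b3.3} {b1.2} {b2.1} {b3.1} {b3.2} and the second {out.1} {out.2} {out.3} {b1.1, b2.1} {b1.2, b1.3, b2.2, b3.1, b3.2, b3.3} {b2.3}


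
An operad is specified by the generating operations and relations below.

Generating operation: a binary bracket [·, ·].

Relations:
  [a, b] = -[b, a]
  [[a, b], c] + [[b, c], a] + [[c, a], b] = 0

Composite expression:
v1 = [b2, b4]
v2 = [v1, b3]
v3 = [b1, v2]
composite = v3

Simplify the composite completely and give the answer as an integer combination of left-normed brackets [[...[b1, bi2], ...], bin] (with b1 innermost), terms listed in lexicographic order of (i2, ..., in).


[[[b1, b2], b4], b3] - [[[b1, b3], b2], b4] + [[[b1, b3], b4], b2] - [[[b1, b4], b2], b3]

Antisymmetry and Jacobi reduce to b1-anchored left-normed brackets.
Composite bracket: [b1, [[b2, b4], b3]]
Applying ab - ba throughout gives 8 signed words (2^3 = 8).
Collect the words opening with b1:
  b1b2b4b3 appears with sign +1, giving the term +[[[b1, b2], b4], b3]
  b1b3b2b4 appears with sign -1, giving the term -[[[b1, b3], b2], b4]
  b1b3b4b2 appears with sign +1, giving the term +[[[b1, b3], b4], b2]
  b1b4b2b3 appears with sign -1, giving the term -[[[b1, b4], b2], b3]


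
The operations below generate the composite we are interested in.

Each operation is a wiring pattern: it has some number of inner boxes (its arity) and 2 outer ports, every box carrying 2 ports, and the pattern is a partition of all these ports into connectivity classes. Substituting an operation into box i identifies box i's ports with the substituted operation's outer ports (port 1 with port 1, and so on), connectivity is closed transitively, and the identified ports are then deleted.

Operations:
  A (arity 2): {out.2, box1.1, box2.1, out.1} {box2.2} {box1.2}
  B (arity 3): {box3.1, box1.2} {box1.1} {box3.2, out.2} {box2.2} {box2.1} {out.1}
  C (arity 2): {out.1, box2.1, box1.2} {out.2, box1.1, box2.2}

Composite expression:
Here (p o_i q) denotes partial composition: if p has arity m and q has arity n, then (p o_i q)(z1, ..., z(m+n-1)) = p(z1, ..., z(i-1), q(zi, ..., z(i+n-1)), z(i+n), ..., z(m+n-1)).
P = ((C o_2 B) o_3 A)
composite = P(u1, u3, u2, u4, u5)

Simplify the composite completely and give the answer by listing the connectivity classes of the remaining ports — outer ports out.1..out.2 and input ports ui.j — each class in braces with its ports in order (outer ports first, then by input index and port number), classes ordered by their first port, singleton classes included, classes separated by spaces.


{out.1, u1.2} {out.2, u1.1, u5.2} {u2.1, u4.1} {u2.2} {u3.1} {u3.2, u5.1} {u4.2}


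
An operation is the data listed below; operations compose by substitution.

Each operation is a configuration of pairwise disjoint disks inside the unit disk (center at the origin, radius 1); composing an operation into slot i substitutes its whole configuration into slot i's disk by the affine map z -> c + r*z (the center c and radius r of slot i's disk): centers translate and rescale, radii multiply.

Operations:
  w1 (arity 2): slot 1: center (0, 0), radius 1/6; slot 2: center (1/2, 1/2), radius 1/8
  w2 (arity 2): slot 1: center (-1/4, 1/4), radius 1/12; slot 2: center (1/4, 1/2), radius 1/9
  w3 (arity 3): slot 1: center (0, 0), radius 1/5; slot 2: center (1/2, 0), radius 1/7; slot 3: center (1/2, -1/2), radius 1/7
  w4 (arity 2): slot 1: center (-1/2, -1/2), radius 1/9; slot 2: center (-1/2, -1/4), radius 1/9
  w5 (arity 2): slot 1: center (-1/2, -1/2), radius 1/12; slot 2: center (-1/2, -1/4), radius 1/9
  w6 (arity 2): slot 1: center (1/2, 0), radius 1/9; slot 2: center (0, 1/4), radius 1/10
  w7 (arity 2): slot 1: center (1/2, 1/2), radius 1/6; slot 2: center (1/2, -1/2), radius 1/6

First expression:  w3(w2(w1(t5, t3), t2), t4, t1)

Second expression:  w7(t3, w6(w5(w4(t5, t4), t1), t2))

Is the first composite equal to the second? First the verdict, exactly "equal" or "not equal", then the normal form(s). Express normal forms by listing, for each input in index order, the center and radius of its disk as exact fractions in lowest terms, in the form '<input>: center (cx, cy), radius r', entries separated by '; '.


The first composite normalizes to t1: center (1/2, -1/2), radius 1/7; t2: center (1/20, 1/10), radius 1/45; t3: center (-1/24, 7/120), radius 1/480; t4: center (1/2, 0), radius 1/7; t5: center (-1/20, 1/20), radius 1/360
The second composite normalizes to t1: center (31/54, -109/216), radius 1/486; t2: center (1/2, -11/24), radius 1/60; t3: center (1/2, 1/2), radius 1/6; t4: center (743/1296, -1321/2592), radius 1/5832; t5: center (743/1296, -661/1296), radius 1/5832
Different reductions; not equal.

not equal; the first gives t1: center (1/2, -1/2), radius 1/7; t2: center (1/20, 1/10), radius 1/45; t3: center (-1/24, 7/120), radius 1/480; t4: center (1/2, 0), radius 1/7; t5: center (-1/20, 1/20), radius 1/360 and the second t1: center (31/54, -109/216), radius 1/486; t2: center (1/2, -11/24), radius 1/60; t3: center (1/2, 1/2), radius 1/6; t4: center (743/1296, -1321/2592), radius 1/5832; t5: center (743/1296, -661/1296), radius 1/5832


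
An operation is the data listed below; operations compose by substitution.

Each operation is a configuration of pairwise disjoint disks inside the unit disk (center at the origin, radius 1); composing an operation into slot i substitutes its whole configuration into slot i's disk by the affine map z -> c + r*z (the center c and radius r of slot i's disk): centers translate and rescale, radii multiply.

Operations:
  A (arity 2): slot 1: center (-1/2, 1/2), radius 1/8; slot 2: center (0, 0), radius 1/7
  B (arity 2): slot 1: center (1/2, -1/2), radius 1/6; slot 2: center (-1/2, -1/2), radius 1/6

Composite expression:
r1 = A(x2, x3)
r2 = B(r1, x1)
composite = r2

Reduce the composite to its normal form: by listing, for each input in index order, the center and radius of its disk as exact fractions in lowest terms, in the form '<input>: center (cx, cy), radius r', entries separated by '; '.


x1: center (-1/2, -1/2), radius 1/6; x2: center (5/12, -5/12), radius 1/48; x3: center (1/2, -1/2), radius 1/42


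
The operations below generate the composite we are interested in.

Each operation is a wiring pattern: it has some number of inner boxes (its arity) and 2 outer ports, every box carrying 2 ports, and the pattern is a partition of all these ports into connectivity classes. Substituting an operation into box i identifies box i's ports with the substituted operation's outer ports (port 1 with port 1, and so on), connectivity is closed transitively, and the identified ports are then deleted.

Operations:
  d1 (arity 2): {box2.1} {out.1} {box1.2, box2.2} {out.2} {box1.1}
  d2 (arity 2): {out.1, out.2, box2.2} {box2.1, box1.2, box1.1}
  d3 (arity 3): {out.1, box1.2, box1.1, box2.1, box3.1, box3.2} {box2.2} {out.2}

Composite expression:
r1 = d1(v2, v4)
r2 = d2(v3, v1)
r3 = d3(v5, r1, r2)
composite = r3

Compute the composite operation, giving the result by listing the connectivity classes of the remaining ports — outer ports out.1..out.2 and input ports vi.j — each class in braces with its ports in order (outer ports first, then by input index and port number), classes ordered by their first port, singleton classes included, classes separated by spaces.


{out.1, v1.2, v5.1, v5.2} {out.2} {v1.1, v3.1, v3.2} {v2.1} {v2.2, v4.2} {v4.1}

Two ports join when wires chain via d3-identified ports.
stage d1: inputs (v2, v4), connectivity {out.1} {out.2} {v2.1} {v2.2, v4.2} {v4.1}, out.j its boundary
stage d2: inputs (v3, v1), connectivity {out.1, out.2, v1.2} {v1.1, v3.1, v3.2}, out.j its boundary
stage d3: inputs (v5, v2, v4, v3, v1), connectivity {out.1, v1.2, v5.1, v5.2} {out.2} {v1.1, v3.1, v3.2} {v2.1} {v2.2, v4.2} {v4.1}, out.j its boundary


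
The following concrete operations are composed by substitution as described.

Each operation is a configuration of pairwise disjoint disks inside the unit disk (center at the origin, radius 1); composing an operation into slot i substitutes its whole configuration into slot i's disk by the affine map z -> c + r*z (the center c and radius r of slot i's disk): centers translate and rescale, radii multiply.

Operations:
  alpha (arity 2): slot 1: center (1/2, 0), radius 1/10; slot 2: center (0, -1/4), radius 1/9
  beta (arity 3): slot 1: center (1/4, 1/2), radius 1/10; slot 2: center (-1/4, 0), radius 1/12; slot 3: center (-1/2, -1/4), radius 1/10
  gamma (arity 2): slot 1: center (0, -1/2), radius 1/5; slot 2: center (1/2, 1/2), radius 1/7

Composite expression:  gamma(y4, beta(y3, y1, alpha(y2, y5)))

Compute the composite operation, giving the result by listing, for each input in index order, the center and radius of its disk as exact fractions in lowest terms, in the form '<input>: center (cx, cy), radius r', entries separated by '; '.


y1: center (13/28, 1/2), radius 1/84; y2: center (61/140, 13/28), radius 1/700; y3: center (15/28, 4/7), radius 1/70; y4: center (0, -1/2), radius 1/5; y5: center (3/7, 129/280), radius 1/630

Each y-disk chains the slot maps above it in gamma; radii multiply.
tracing y4 down its 1-map path: center (0, -1/2), radius 1/5
tracing y3 down its 2-map path: center (15/28, 4/7), radius 1/70
tracing y1 down its 2-map path: center (13/28, 1/2), radius 1/84
tracing y2 down its 3-map path: center (61/140, 13/28), radius 1/700
tracing y5 down its 3-map path: center (3/7, 129/280), radius 1/630


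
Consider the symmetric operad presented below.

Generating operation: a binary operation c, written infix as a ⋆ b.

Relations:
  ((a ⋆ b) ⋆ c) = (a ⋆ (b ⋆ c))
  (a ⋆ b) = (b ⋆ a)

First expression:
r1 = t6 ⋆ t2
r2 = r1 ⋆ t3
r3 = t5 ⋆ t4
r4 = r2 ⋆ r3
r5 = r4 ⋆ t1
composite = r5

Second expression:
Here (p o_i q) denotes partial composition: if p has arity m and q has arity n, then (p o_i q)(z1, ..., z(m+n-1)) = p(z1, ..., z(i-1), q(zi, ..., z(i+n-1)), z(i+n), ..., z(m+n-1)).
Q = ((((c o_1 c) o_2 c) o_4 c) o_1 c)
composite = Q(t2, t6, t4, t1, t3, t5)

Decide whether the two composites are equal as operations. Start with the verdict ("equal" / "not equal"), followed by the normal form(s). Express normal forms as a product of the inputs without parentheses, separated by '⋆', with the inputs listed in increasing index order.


equal: each reduces to t1 ⋆ t2 ⋆ t3 ⋆ t4 ⋆ t5 ⋆ t6

In normal form, the first expression is t1 ⋆ t2 ⋆ t3 ⋆ t4 ⋆ t5 ⋆ t6
In normal form, the second expression is t1 ⋆ t2 ⋆ t3 ⋆ t4 ⋆ t5 ⋆ t6
Same normal form: equal.


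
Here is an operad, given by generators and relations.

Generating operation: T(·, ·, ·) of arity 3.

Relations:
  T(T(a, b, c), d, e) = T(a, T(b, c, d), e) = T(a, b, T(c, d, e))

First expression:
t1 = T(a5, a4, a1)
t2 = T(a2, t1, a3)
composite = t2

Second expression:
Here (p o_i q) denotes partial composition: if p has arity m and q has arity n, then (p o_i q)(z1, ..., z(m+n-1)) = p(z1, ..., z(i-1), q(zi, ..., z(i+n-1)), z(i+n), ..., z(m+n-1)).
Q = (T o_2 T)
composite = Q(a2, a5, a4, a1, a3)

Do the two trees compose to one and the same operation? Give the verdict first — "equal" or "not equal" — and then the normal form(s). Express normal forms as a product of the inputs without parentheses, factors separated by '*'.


Reducing the first expression gives a2 * a5 * a4 * a1 * a3
Reducing the second expression gives a2 * a5 * a4 * a1 * a3
The forms coincide; equal.

equal; the common form is a2 * a5 * a4 * a1 * a3


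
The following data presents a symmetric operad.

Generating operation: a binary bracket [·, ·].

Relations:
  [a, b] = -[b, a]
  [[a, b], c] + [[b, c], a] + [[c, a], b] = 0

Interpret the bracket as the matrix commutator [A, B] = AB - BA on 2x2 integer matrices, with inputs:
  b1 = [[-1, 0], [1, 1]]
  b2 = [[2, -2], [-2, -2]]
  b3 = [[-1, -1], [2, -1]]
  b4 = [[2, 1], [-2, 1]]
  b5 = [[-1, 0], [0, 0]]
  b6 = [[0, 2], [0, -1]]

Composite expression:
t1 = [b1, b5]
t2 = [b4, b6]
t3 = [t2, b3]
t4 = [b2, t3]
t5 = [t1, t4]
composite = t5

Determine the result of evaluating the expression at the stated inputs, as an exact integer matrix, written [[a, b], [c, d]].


[b1, b5] = [[0, 0], [-1, 0]]
[b4, b6] = [[4, 1], [-2, -4]]
[[b4, b6], b3] = [[0, -8], [-16, 0]]
[b2, [[b4, b6], b3]] = [[16, -32], [64, -16]]
[[b1, b5], [b2, [[b4, b6], b3]]] = [[-32, 0], [-32, 32]]

[[-32, 0], [-32, 32]]


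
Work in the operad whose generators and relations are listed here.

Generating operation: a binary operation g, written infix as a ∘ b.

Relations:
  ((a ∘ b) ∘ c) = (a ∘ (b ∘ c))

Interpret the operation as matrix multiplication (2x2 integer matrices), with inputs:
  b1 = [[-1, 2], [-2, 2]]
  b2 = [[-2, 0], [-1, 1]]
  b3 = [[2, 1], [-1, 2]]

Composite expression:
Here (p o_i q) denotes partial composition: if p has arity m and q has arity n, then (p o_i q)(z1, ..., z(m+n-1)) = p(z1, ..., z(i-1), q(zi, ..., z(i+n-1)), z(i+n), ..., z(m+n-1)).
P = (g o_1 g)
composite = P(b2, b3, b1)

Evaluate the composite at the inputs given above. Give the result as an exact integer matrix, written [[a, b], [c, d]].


[[8, -12], [1, -4]]


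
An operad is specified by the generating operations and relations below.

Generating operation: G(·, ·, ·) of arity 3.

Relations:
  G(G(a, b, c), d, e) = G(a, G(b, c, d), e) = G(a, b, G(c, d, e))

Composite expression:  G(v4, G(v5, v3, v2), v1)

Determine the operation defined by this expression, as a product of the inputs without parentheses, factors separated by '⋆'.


Key point: G is associative — brackets drop, the v-order remains.
G(v5, v3, v2) flattens to v5 ⋆ v3 ⋆ v2
G(v4, G(v5, v3, v2), v1) flattens to v4 ⋆ v5 ⋆ v3 ⋆ v2 ⋆ v1

v4 ⋆ v5 ⋆ v3 ⋆ v2 ⋆ v1


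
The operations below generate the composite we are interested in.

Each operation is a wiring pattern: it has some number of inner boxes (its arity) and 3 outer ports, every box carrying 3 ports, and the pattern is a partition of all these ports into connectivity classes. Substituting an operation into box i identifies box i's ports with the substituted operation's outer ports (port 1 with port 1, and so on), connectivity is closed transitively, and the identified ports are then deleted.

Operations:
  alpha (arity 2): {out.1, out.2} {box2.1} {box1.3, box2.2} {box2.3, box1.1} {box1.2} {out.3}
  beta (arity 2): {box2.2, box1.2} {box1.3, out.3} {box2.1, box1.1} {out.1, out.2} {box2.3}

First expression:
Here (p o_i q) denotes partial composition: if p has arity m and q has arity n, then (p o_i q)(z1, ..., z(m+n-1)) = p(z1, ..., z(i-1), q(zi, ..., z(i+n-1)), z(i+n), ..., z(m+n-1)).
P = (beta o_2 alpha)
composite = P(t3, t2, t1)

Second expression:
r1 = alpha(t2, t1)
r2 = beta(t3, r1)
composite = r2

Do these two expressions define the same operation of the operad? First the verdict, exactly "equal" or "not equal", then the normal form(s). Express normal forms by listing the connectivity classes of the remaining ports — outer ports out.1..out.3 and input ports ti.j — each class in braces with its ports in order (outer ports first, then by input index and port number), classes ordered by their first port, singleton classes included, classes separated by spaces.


equal; both compose to {out.1, out.2} {out.3, t3.3} {t1.1} {t1.2, t2.3} {t1.3, t2.1} {t2.2} {t3.1, t3.2}


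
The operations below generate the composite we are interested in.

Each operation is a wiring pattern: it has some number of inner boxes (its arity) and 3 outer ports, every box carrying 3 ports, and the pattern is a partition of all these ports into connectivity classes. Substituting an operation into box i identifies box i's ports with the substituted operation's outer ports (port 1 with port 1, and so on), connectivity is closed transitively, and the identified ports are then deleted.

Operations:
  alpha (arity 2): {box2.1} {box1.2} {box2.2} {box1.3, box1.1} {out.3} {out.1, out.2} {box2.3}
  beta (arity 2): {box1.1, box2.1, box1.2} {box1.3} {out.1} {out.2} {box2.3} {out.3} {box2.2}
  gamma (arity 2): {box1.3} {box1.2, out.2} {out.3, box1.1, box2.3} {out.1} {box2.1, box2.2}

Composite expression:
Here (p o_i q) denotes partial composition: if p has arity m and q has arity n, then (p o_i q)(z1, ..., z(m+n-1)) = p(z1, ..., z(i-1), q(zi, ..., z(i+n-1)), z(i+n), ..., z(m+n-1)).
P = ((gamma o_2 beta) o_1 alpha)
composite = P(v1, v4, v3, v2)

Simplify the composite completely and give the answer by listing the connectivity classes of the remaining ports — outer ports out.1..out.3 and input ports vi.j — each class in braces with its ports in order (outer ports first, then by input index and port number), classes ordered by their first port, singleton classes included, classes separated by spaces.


{out.1} {out.2, out.3} {v1.1, v1.3} {v1.2} {v2.1, v3.1, v3.2} {v2.2} {v2.3} {v3.3} {v4.1} {v4.2} {v4.3}

Substituting into gamma glues patterns; closure does the rest.
after alpha, the pattern on (v1, v4) reads {out.1, out.2} {out.3} {v1.1, v1.3} {v1.2} {v4.1} {v4.2} {v4.3} (out.j = its outer ports)
after beta, the pattern on (v3, v2) reads {out.1} {out.2} {out.3} {v2.1, v3.1, v3.2} {v2.2} {v2.3} {v3.3} (out.j = its outer ports)
after gamma, the pattern on (v1, v4, v3, v2) reads {out.1} {out.2, out.3} {v1.1, v1.3} {v1.2} {v2.1, v3.1, v3.2} {v2.2} {v2.3} {v3.3} {v4.1} {v4.2} {v4.3} (out.j = its outer ports)


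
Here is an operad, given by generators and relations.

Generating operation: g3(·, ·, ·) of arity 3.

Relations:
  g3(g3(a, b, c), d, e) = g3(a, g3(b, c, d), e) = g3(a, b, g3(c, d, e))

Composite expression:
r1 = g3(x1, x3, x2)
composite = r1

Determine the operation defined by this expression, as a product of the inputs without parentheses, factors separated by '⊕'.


Associativity of g3 dissolves the nesting; only the x-input order survives.
g3(x1, x3, x2) reduces to x1 ⊕ x3 ⊕ x2

x1 ⊕ x3 ⊕ x2


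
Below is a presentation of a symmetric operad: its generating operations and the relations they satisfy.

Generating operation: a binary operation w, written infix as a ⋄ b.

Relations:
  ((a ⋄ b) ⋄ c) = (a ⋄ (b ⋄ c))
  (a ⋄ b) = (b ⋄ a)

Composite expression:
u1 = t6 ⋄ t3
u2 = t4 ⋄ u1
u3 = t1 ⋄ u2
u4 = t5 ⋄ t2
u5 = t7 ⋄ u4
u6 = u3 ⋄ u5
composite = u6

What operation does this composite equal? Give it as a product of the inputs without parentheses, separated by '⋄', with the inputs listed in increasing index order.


t1 ⋄ t2 ⋄ t3 ⋄ t4 ⋄ t5 ⋄ t6 ⋄ t7

Any arrangement under w is one operation, so sort the t-inputs.
(t6 ⋄ t3) reduces to t6 ⋄ t3
(t4 ⋄ (t6 ⋄ t3)) reduces to t4 ⋄ t6 ⋄ t3
(t1 ⋄ (t4 ⋄ (t6 ⋄ t3))) reduces to t1 ⋄ t4 ⋄ t6 ⋄ t3
(t5 ⋄ t2) reduces to t5 ⋄ t2
(t7 ⋄ (t5 ⋄ t2)) reduces to t7 ⋄ t5 ⋄ t2
((t1 ⋄ (t4 ⋄ (t6 ⋄ t3))) ⋄ (t7 ⋄ (t5 ⋄ t2))) reduces to t1 ⋄ t4 ⋄ t6 ⋄ t3 ⋄ t7 ⋄ t5 ⋄ t2
the factors in increasing index order: t1 ⋄ t2 ⋄ t3 ⋄ t4 ⋄ t5 ⋄ t6 ⋄ t7


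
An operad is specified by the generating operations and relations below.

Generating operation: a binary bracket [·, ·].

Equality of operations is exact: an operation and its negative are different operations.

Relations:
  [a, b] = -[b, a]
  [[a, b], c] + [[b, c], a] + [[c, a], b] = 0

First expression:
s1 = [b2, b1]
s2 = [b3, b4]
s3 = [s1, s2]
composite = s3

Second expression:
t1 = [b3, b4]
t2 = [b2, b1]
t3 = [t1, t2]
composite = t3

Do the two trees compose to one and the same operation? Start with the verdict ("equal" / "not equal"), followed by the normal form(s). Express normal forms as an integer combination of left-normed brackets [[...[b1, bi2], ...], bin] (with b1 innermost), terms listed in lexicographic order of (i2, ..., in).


not equal; first: -[[[b1, b2], b3], b4] + [[[b1, b2], b4], b3]; second: [[[b1, b2], b3], b4] - [[[b1, b2], b4], b3]

Normal form of the first expression: -[[[b1, b2], b3], b4] + [[[b1, b2], b4], b3]
Normal form of the second expression: [[[b1, b2], b3], b4] - [[[b1, b2], b4], b3]
They disagree, so not equal.


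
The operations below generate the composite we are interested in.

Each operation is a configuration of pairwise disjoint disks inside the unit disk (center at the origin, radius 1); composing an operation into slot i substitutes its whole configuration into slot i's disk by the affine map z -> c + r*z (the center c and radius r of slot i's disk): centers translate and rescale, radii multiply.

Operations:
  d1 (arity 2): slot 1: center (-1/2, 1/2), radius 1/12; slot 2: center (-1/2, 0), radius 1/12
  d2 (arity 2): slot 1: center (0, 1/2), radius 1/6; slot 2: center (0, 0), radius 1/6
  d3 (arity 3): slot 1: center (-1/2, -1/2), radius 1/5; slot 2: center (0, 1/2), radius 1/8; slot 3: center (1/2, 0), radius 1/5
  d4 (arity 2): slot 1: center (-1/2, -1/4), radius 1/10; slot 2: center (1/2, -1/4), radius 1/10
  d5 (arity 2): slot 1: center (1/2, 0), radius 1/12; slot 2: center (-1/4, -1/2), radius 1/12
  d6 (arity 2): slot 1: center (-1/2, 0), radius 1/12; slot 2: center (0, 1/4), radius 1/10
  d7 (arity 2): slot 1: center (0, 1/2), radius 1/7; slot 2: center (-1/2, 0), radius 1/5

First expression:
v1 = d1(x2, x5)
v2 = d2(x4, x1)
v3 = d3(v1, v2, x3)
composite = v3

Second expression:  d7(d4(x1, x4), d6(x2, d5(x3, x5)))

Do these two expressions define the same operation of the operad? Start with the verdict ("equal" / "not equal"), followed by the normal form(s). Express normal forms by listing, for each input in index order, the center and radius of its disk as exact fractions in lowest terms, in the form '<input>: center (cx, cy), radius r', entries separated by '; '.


not equal — first x1: center (0, 1/2), radius 1/48; x2: center (-3/5, -2/5), radius 1/60; x3: center (1/2, 0), radius 1/5; x4: center (0, 9/16), radius 1/48; x5: center (-3/5, -1/2), radius 1/60, second x1: center (-1/14, 13/28), radius 1/70; x2: center (-3/5, 0), radius 1/60; x3: center (-49/100, 1/20), radius 1/600; x4: center (1/14, 13/28), radius 1/70; x5: center (-101/200, 1/25), radius 1/600

The first expression, normalized: x1: center (0, 1/2), radius 1/48; x2: center (-3/5, -2/5), radius 1/60; x3: center (1/2, 0), radius 1/5; x4: center (0, 9/16), radius 1/48; x5: center (-3/5, -1/2), radius 1/60
The second expression, normalized: x1: center (-1/14, 13/28), radius 1/70; x2: center (-3/5, 0), radius 1/60; x3: center (-49/100, 1/20), radius 1/600; x4: center (1/14, 13/28), radius 1/70; x5: center (-101/200, 1/25), radius 1/600
Distinct normal forms: not equal.


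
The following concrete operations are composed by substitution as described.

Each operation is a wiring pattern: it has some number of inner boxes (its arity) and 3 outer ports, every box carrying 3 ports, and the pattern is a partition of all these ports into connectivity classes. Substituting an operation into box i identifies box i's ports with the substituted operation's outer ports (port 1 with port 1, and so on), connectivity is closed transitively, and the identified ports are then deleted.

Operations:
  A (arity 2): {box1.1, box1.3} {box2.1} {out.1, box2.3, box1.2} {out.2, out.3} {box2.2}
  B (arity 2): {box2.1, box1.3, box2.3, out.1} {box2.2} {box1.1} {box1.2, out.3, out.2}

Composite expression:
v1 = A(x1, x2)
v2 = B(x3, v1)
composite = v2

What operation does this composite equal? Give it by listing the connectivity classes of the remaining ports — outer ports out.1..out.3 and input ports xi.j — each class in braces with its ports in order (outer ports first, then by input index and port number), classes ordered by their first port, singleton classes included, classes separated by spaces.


Two ports join when wires chain via B-identified ports.
composing A on (x1, x2), with out.j its own outer ports: {out.1, x1.2, x2.3} {out.2, out.3} {x1.1, x1.3} {x2.1} {x2.2}
composing B on (x3, x1, x2), with out.j its own outer ports: {out.1, x1.2, x2.3, x3.3} {out.2, out.3, x3.2} {x1.1, x1.3} {x2.1} {x2.2} {x3.1}

{out.1, x1.2, x2.3, x3.3} {out.2, out.3, x3.2} {x1.1, x1.3} {x2.1} {x2.2} {x3.1}


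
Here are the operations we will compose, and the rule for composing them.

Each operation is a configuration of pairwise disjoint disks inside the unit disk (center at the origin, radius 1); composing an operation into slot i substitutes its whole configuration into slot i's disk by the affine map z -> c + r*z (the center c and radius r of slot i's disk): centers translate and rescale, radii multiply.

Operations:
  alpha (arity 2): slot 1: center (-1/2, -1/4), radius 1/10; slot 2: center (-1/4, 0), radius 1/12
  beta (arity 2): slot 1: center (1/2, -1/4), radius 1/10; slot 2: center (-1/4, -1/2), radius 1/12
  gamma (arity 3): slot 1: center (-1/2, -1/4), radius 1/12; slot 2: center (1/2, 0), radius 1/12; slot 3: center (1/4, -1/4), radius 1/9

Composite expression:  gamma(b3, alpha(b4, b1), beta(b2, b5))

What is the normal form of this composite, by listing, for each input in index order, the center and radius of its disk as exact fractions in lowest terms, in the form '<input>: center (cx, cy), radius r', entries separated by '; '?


Follow each b-input down from gamma: c' goes to c + r*c', radius to r*r'.
input b3: applying the 1 nested substitution gives center (-1/2, -1/4), radius 1/12
input b4: applying the 2 nested substitutions gives center (11/24, -1/48), radius 1/120
input b1: applying the 2 nested substitutions gives center (23/48, 0), radius 1/144
input b2: applying the 2 nested substitutions gives center (11/36, -5/18), radius 1/90
input b5: applying the 2 nested substitutions gives center (2/9, -11/36), radius 1/108

b1: center (23/48, 0), radius 1/144; b2: center (11/36, -5/18), radius 1/90; b3: center (-1/2, -1/4), radius 1/12; b4: center (11/24, -1/48), radius 1/120; b5: center (2/9, -11/36), radius 1/108


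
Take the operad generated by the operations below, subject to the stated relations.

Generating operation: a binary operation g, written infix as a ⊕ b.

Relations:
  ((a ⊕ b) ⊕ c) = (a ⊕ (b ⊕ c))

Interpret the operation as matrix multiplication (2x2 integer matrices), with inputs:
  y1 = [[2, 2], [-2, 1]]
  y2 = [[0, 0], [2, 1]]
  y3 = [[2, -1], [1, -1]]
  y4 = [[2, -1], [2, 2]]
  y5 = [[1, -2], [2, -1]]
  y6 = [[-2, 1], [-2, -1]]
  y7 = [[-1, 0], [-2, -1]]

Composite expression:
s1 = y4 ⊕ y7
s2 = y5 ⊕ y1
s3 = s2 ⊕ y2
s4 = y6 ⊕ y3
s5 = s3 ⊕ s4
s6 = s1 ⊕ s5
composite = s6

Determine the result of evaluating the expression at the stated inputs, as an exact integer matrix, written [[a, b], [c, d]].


[[-33, 15], [66, -30]]


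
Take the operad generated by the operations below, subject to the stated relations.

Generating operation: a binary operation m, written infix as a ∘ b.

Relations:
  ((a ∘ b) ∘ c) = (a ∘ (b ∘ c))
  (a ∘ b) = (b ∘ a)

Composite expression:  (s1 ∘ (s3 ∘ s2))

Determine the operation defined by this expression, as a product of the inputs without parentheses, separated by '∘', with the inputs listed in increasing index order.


Both nesting and order wash out for m; what remains is which s's occur.
(s3 ∘ s2) linearizes to s3 ∘ s2
(s1 ∘ (s3 ∘ s2)) linearizes to s1 ∘ s3 ∘ s2
sorting the factors by input index: s1 ∘ s2 ∘ s3

s1 ∘ s2 ∘ s3


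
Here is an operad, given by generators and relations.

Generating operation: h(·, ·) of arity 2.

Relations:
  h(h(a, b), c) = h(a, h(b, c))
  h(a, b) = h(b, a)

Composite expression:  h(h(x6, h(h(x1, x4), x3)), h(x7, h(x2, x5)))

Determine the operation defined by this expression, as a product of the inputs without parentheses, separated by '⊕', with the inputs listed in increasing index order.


x1 ⊕ x2 ⊕ x3 ⊕ x4 ⊕ x5 ⊕ x6 ⊕ x7

Both nesting and order wash out for h; what remains is which x's occur.
h(x1, x4) reduces to x1 ⊕ x4
h(h(x1, x4), x3) reduces to x1 ⊕ x4 ⊕ x3
h(x6, h(h(x1, x4), x3)) reduces to x6 ⊕ x1 ⊕ x4 ⊕ x3
h(x2, x5) reduces to x2 ⊕ x5
h(x7, h(x2, x5)) reduces to x7 ⊕ x2 ⊕ x5
h(h(x6, h(h(x1, x4), x3)), h(x7, h(x2, x5))) reduces to x6 ⊕ x1 ⊕ x4 ⊕ x3 ⊕ x7 ⊕ x2 ⊕ x5
commutativity sorts the factors: x1 ⊕ x2 ⊕ x3 ⊕ x4 ⊕ x5 ⊕ x6 ⊕ x7


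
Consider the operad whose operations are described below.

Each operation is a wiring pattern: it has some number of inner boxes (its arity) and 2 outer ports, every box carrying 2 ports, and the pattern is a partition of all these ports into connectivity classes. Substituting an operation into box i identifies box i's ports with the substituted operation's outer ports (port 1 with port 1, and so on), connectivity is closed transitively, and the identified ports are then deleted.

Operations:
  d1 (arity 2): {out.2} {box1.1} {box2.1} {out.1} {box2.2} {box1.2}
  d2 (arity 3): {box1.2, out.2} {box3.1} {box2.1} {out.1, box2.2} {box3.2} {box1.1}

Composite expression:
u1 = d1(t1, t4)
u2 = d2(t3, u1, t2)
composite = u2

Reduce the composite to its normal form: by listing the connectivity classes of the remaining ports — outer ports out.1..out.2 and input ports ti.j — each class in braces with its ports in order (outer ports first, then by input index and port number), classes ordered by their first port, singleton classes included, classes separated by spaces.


{out.1} {out.2, t3.2} {t1.1} {t1.2} {t2.1} {t2.2} {t3.1} {t4.1} {t4.2}

Connectivity passes through glued d2-boundaries; trace each wire chain.
d1 over (t1, t4) gives {out.1} {out.2} {t1.1} {t1.2} {t4.1} {t4.2}, out.j being that stage's outer ports
d2 over (t3, t1, t4, t2) gives {out.1} {out.2, t3.2} {t1.1} {t1.2} {t2.1} {t2.2} {t3.1} {t4.1} {t4.2}, out.j being that stage's outer ports
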